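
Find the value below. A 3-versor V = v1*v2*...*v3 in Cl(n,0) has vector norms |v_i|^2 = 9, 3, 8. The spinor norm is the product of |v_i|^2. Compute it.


Spinor norm N(V) = |v1|^2 * |v2|^2 * ... * |v3|^2
= 9 * 3 * 8
Running product: 9, 27, 216
N(V) = 216


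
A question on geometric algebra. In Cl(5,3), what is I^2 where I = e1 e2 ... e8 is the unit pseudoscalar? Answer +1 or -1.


The pseudoscalar I = e1...e_n (product of all n generators) of Cl(p,q) satisfies I^2 = (-1)^(q + n(n-1)/2).
p = 5, q = 3, n = p + q = 8
n(n-1)/2 = 8 * 7 / 2 = 28
Exponent = q + n(n-1)/2 = 3 + 28 = 31
I^2 = (-1)^31 = -1


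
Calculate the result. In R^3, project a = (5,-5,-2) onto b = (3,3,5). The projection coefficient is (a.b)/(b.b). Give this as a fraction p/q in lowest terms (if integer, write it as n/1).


Projection coefficient = (a . b) / (b . b)
a . b = 5*3 + (-5)*3 + (-2)*5
= 15 + (-15) + (-10) = -10
b . b = 3^2 + 3^2 + 5^2
= 9 + 9 + 25 = 43
Coefficient = -10/43
In lowest terms: -10/43


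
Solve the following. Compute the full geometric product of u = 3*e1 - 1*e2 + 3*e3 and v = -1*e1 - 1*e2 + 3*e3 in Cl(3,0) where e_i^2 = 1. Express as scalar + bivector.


In Cl(3,0): e_i^2 = 1, e_ie_j = -e_je_i for i != j.
Scalar part = u . v = 3*(-1) + (-1)*(-1) + 3*3
= -3 + 1 + 9 = 7
e12 coeff = 3*(-1) - (-1)*(-1) = -3 - 1 = -4
e13 coeff = 3*3 - 3*(-1) = 9 - (-3) = 12
e23 coeff = (-1)*3 - 3*(-1) = -3 - (-3) = 0
uv = 7 - 4*e12 + 12*e13 + 0*e23


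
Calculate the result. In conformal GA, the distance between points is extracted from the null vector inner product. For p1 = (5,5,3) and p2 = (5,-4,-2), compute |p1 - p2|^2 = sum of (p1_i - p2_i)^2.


p1 - p2 = (0, 9, 5)
|p1 - p2|^2 = 0^2 + 9^2 + 5^2
= 0 + 81 + 25
= 106


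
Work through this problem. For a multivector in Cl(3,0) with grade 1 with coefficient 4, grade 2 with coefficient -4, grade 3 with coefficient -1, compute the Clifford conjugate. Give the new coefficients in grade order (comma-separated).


Clifford conjugate sign for grade k: (-1)^(k(k+1)/2)
Grade 1: (-1)^(1*2/2) = (-1)^1 = -1, coeff 4 -> -4
Grade 2: (-1)^(2*3/2) = (-1)^3 = -1, coeff -4 -> 4
Grade 3: (-1)^(3*4/2) = (-1)^6 = 1, coeff -1 -> -1
Conjugated coefficients: -4, 4, -1


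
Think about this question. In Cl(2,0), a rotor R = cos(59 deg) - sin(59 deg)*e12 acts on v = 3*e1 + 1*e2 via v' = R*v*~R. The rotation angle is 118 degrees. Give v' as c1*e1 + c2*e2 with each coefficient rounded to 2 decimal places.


Rotor R = cos(59deg) - sin(59deg)*e12
Rotation angle theta = 2 * 59 = 118 degrees
v' = R*v*~R rotates v by theta.
cos(118deg) = -0.4695, sin(118deg) = 0.8829
v'_1 = 3*cos(118deg) - 1*sin(118deg)
= 3*(-0.4695) - 1*0.8829
= -2.29
v'_2 = 3*sin(118deg) + 1*cos(118deg)
= 3*0.8829 + 1*(-0.4695)
= 2.18
v' = -2.29*e1 + 2.18*e2


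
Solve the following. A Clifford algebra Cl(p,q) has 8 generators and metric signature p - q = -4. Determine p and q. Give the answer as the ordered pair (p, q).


We need p + q = 8 and p - q = -4.
Adding: 2p = 8 + (-4) = 4, so p = 2.
Then q = 8 - 2 = 6.
(p, q) = (2, 6)


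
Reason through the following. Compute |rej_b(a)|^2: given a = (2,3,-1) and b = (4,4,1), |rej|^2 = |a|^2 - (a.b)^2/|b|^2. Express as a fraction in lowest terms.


|a|^2 = 2^2 + 3^2 + (-1)^2 = 14
|b|^2 = 4^2 + 4^2 + 1^2 = 33
a . b = 2*4 + 3*4 + (-1)*1 = 19
(a.b)^2 = 19^2 = 361
|rej|^2 = 14 - 361/33
= (462 - 361)/33
= 101/33
In lowest terms: 101/33


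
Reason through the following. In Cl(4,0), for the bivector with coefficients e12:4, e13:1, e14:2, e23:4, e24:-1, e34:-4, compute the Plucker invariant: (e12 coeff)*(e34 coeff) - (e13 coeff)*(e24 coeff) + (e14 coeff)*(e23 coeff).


Plucker relation: af - be + cd
a*f = 4*(-4) = -16
b*e = 1*(-1) = -1
c*d = 2*4 = 8
af - be + cd = -16 - (-1) + 8
= -7


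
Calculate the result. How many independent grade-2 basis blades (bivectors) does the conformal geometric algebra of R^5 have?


The conformal model of R^5 uses Cl(6,1) with m = 5 + 2 = 7 generators.
Number of grade-2 blades = C(m, 2) = C(7, 2)
= 7*6/2 = 21


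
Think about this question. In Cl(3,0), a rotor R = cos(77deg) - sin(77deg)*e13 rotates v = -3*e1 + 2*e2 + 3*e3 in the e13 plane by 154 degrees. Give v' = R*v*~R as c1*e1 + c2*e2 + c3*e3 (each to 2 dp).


Rotor R = cos(77deg) - sin(77deg)*e13
Rotation angle theta = 2 * 77 = 154 degrees in the e13 plane (e1 -> e3).
The component perpendicular to the plane (e2) is invariant: v'_2 = v2 = 2.00
cos(154deg) = -0.8988, sin(154deg) = 0.4384
v'_1 = v1*cos(theta) - v3*sin(theta) = -3*(-0.8988) - 3*0.4384 = 1.38
v'_3 = v1*sin(theta) + v3*cos(theta) = -3*0.4384 + 3*(-0.8988) = -4.01
v' = 1.38*e1 + 2.00*e2 - 4.01*e3


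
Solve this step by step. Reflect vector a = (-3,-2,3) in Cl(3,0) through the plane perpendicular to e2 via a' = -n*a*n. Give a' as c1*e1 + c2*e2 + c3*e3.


Reflection formula: a' = -n*a*n, with n = e2 (unit vector, n^2 = 1).
For reflection through hyperplane perp to e2:
The component along e2 flips sign, others stay.
a = (-3, -2, 3)
a' = (-3, 2, 3)
a' = -3*e1 + 2*e2 + 3*e3


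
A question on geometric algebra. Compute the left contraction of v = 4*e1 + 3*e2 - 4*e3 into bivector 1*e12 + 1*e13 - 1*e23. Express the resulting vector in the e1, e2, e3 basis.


Left contraction v _| B = <vB>_1 (grade-1 part of the geometric product vB).
Using e1_|e12 = e2, e2_|e12 = -e1, e1_|e13 = e3, e3_|e13 = -e1, e2_|e23 = e3, e3_|e23 = -e2:
e1 coeff: -v2*b12 - v3*b13 = -(3)*(1) - (-4)*(1) = 1
e2 coeff: v1*b12 - v3*b23 = (4)*(1) - (-4)*(-1) = 0
e3 coeff: v1*b13 + v2*b23 = (4)*(1) + (3)*(-1) = 1
v _| B = 1*e1 + 0*e2 + 1*e3


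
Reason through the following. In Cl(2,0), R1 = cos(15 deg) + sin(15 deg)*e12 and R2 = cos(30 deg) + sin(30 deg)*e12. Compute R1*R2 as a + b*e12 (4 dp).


Same-plane rotors commute and their half-angles add:
R1*R2 = cos(a1 + a2) + sin(a1 + a2)*e12.
a1 + a2 = 15 + 30 = 45 deg
cos(45 deg) = 0.7071
sin(45 deg) = 0.7071
R1*R2 = 0.7071 + 0.7071*e12


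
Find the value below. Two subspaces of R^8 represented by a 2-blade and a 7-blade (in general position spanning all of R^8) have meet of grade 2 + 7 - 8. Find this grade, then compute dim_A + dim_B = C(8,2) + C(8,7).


Meet grade = grade(A) + grade(B) - n
= 2 + 7 - 8 = 1
C(8,2) = 28
C(8,7) = 8
dim_A + dim_B = 28 + 8 = 36


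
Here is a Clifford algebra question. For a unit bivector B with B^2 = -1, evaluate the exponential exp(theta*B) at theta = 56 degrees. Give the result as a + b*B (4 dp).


For a unit bivector B with B^2 = -1, the exponential series gives
e^(theta*B) = cos(theta) + sin(theta)*B (the GA analogue of Euler's formula).
theta = 56 degrees = 0.977384 rad
cos(56 deg) = 0.5592
sin(56 deg) = 0.8290
exp(theta*B) = 0.5592 + 0.8290*B


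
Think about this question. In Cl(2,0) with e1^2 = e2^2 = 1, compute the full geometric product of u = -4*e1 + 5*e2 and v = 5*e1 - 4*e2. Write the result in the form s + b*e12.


Expand: (-4*e1 + 5*e2)(5*e1 - 4*e2)
= (-4)*5*e1e1 + (-4)*(-4)*e1e2 + 5*5*e2e1 + 5*(-4)*e2e2
Using e1^2 = e2^2 = 1, e2e1 = -e1e2:
Scalar part s = (-4)*5 + 5*(-4) = -20 + (-20) = -40
Bivector part b = (-4)*(-4) - 5*5 = 16 - 25 = -9
uv = -40 - 9*e12


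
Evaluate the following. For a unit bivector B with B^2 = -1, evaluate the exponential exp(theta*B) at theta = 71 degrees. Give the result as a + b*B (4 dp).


For a unit bivector B with B^2 = -1, the exponential series gives
e^(theta*B) = cos(theta) + sin(theta)*B (the GA analogue of Euler's formula).
theta = 71 degrees = 1.239184 rad
cos(71 deg) = 0.3256
sin(71 deg) = 0.9455
exp(theta*B) = 0.3256 + 0.9455*B


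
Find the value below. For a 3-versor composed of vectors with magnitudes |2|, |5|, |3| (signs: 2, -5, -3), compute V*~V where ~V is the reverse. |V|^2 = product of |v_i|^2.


Each vector v_i has |v_i|^2 = s_i^2
Squared scales: 2^2 = 4, (-5)^2 = 25, (-3)^2 = 9
|V|^2 = 4 * 25 * 9
= 900


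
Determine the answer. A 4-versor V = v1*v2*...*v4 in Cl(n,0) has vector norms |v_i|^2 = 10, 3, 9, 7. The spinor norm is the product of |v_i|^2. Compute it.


Spinor norm N(V) = |v1|^2 * |v2|^2 * ... * |v4|^2
= 10 * 3 * 9 * 7
Running product: 10, 30, 270, 1890
N(V) = 1890


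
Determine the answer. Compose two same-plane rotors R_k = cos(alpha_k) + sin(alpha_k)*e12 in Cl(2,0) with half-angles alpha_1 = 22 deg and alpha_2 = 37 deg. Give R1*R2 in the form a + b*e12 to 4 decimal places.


Same-plane rotors commute and their half-angles add:
R1*R2 = cos(a1 + a2) + sin(a1 + a2)*e12.
a1 + a2 = 22 + 37 = 59 deg
cos(59 deg) = 0.5150
sin(59 deg) = 0.8572
R1*R2 = 0.5150 + 0.8572*e12


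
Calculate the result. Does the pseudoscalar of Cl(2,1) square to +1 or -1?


The pseudoscalar I = e1...e_n (product of all n generators) of Cl(p,q) satisfies I^2 = (-1)^(q + n(n-1)/2).
p = 2, q = 1, n = p + q = 3
n(n-1)/2 = 3 * 2 / 2 = 3
Exponent = q + n(n-1)/2 = 1 + 3 = 4
I^2 = (-1)^4 = +1


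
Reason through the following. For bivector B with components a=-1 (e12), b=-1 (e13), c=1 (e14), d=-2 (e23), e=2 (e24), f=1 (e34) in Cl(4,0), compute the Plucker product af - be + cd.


Plucker relation: af - be + cd
a*f = (-1)*1 = -1
b*e = (-1)*2 = -2
c*d = 1*(-2) = -2
af - be + cd = -1 - (-2) + (-2)
= -1


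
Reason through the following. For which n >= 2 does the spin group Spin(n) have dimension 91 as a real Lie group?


dim Spin(n) = dim so(n) = n(n-1)/2.
Solve n(n-1)/2 = 91, i.e. n^2 - n - 182 = 0.
Discriminant = 1 + 8*91 = 729
n = (1 + sqrt(729))/2 = (1 + 27)/2 = 14


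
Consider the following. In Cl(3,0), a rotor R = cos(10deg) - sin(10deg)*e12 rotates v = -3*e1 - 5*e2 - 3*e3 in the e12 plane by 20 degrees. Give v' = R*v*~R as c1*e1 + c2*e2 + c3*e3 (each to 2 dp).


Rotor R = cos(10deg) - sin(10deg)*e12
Rotation angle theta = 2 * 10 = 20 degrees in the e12 plane (e1 -> e2).
The component perpendicular to the plane (e3) is invariant: v'_3 = v3 = -3.00
cos(20deg) = 0.9397, sin(20deg) = 0.3420
v'_1 = v1*cos(theta) - v2*sin(theta) = -3*0.9397 - (-5)*0.3420 = -1.11
v'_2 = v1*sin(theta) + v2*cos(theta) = -3*0.3420 + (-5)*0.9397 = -5.72
v' = -1.11*e1 - 5.72*e2 - 3.00*e3


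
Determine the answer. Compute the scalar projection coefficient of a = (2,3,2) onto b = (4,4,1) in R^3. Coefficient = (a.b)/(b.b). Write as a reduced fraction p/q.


Projection coefficient = (a . b) / (b . b)
a . b = 2*4 + 3*4 + 2*1
= 8 + 12 + 2 = 22
b . b = 4^2 + 4^2 + 1^2
= 16 + 16 + 1 = 33
Coefficient = 22/33
In lowest terms: 2/3


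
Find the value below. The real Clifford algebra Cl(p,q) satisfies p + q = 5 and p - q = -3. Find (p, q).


We need p + q = 5 and p - q = -3.
Adding: 2p = 5 + (-3) = 2, so p = 1.
Then q = 5 - 1 = 4.
(p, q) = (1, 4)


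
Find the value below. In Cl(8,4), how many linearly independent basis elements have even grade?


Even subalgebra dimension = 2^(n-1)
n = 8 + 4 = 12
2^(12 - 1) = 2^11 = 2048
Verification: sum of C(12,k) for even k = 1 + 66 + 495 + 924 + 495 + 66 + 1 = 2048
Result = 2048


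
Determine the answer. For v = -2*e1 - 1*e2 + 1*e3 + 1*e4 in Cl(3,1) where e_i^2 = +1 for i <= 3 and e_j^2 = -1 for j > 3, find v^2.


v^2 = sum of c_i^2 * e_i^2
Positive signature terms (e_i^2 = +1): (-2)^2 + (-1)^2 + 1^2 = 6
Negative signature terms (e_j^2 = -1): 1^2 = 1
v^2 = 6 - 1 = 5


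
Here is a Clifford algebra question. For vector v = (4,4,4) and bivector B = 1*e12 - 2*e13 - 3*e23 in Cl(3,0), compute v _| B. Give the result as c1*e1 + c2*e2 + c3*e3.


Left contraction v _| B = <vB>_1 (grade-1 part of the geometric product vB).
Using e1_|e12 = e2, e2_|e12 = -e1, e1_|e13 = e3, e3_|e13 = -e1, e2_|e23 = e3, e3_|e23 = -e2:
e1 coeff: -v2*b12 - v3*b13 = -(4)*(1) - (4)*(-2) = 4
e2 coeff: v1*b12 - v3*b23 = (4)*(1) - (4)*(-3) = 16
e3 coeff: v1*b13 + v2*b23 = (4)*(-2) + (4)*(-3) = -20
v _| B = 4*e1 + 16*e2 - 20*e3


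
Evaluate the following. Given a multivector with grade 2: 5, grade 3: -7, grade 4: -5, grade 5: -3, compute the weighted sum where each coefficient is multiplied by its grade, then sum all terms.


Grade-weighted sum = sum of grade_k * coefficient_k
2*5 = 10
3*(-7) = -21
4*(-5) = -20
5*(-3) = -15
Total = 10 + (-21) + (-20) + (-15) = -46


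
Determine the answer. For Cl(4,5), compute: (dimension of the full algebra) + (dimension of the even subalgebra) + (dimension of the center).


n = 4 + 5 = 9
Total dim = 2^9 = 512
Even subalgebra dim = 2^8 = 256
n is odd, so center dim = 2
Sum = 512 + 256 + 2 = 770


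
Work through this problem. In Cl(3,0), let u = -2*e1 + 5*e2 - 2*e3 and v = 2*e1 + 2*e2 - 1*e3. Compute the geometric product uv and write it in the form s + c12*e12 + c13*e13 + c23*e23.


In Cl(3,0): e_i^2 = 1, e_ie_j = -e_je_i for i != j.
Scalar part = u . v = (-2)*2 + 5*2 + (-2)*(-1)
= -4 + 10 + 2 = 8
e12 coeff = (-2)*2 - 5*2 = -4 - 10 = -14
e13 coeff = (-2)*(-1) - (-2)*2 = 2 - (-4) = 6
e23 coeff = 5*(-1) - (-2)*2 = -5 - (-4) = -1
uv = 8 - 14*e12 + 6*e13 - 1*e23


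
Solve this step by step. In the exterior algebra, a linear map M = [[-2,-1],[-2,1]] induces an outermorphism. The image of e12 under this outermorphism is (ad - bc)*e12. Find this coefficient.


The outermorphism of a linear map f sends e1^e2 to f(e1)^f(e2).
f(e1) = -2*e1 - 2*e2
f(e2) = -1*e1 + 1*e2
f(e1) ^ f(e2) = (-2*e1 - 2*e2) ^ (-1*e1 + 1*e2)
= (-2)*1*e12 + (-2)*(-1)*e21
= (-2 - 2)*e12
= -4*e12
Coefficient = -4


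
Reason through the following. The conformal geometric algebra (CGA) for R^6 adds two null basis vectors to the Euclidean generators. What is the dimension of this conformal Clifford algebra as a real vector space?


The conformal model of R^6 uses Cl(7,1): the 6 Euclidean generators plus two extra orthogonal generators e+ (e+^2 = +1) and e- (e-^2 = -1), from which the null vectors e0, einf are built.
Number of generators m = 6 + 2 = 8.
dim Cl(p,q) = 2^m = 2^8 = 256


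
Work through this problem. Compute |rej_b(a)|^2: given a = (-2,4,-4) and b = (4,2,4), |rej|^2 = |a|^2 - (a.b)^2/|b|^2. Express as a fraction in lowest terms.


|a|^2 = (-2)^2 + 4^2 + (-4)^2 = 36
|b|^2 = 4^2 + 2^2 + 4^2 = 36
a . b = (-2)*4 + 4*2 + (-4)*4 = -16
(a.b)^2 = (-16)^2 = 256
|rej|^2 = 36 - 256/36
= (1296 - 256)/36
= 1040/36
In lowest terms: 260/9


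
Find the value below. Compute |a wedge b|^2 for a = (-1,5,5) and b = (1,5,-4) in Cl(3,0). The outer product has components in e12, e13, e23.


a wedge b = (a1*b2 - a2*b1)*e12 + (a1*b3 - a3*b1)*e13 + (a2*b3 - a3*b2)*e23
e12 coeff: (-1)*5 - 5*1 = -5 - 5 = -10
e13 coeff: (-1)*(-4) - 5*1 = 4 - 5 = -1
e23 coeff: 5*(-4) - 5*5 = -20 - 25 = -45
|a wedge b|^2 = (-10)^2 + (-1)^2 + (-45)^2
= 100 + 1 + 2025
= 2126


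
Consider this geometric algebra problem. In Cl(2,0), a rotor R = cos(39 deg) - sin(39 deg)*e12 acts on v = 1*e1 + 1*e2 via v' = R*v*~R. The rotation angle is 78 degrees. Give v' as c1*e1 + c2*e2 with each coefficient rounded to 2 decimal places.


Rotor R = cos(39deg) - sin(39deg)*e12
Rotation angle theta = 2 * 39 = 78 degrees
v' = R*v*~R rotates v by theta.
cos(78deg) = 0.2079, sin(78deg) = 0.9781
v'_1 = 1*cos(78deg) - 1*sin(78deg)
= 1*0.2079 - 1*0.9781
= -0.77
v'_2 = 1*sin(78deg) + 1*cos(78deg)
= 1*0.9781 + 1*0.2079
= 1.19
v' = -0.77*e1 + 1.19*e2


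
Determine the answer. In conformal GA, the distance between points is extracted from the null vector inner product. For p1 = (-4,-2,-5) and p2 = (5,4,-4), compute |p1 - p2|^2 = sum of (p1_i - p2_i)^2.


p1 - p2 = (-9, -6, -1)
|p1 - p2|^2 = (-9)^2 + (-6)^2 + (-1)^2
= 81 + 36 + 1
= 118


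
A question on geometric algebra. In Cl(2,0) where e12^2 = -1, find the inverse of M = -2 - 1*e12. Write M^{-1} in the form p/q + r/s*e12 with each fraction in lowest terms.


M = -2 - 1*e12, where e12^2 = -1.
Since M commutes with its reverse ~M = a - b*e12, M * ~M = a^2 - b^2*e12^2 = a^2 + b^2.
So M^{-1} = ~M / (a^2 + b^2) = (a - b*e12)/(a^2 + b^2).
a^2 + b^2 = 4 + 1 = 5
Scalar part = -2/5 = -2/5
Bivector coeff = 1/5 = 1/5
M^{-1} = -2/5 + 1/5*e12


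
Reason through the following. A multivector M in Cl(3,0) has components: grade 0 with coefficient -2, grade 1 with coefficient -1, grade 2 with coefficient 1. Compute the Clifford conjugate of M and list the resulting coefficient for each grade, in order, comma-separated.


Clifford conjugate sign for grade k: (-1)^(k(k+1)/2)
Grade 0: (-1)^(0*1/2) = (-1)^0 = 1, coeff -2 -> -2
Grade 1: (-1)^(1*2/2) = (-1)^1 = -1, coeff -1 -> 1
Grade 2: (-1)^(2*3/2) = (-1)^3 = -1, coeff 1 -> -1
Conjugated coefficients: -2, 1, -1


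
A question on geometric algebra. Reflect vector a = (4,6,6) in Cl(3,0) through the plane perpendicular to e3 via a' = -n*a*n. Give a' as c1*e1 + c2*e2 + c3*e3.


Reflection formula: a' = -n*a*n, with n = e3 (unit vector, n^2 = 1).
For reflection through hyperplane perp to e3:
The component along e3 flips sign, others stay.
a = (4, 6, 6)
a' = (4, 6, -6)
a' = 4*e1 + 6*e2 - 6*e3


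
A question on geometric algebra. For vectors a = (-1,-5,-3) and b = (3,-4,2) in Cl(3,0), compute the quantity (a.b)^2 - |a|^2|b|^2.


a . b = (-1)*3 + (-5)*(-4) + (-3)*2
= -3 + 20 + (-6) = 11
|a|^2 = (-1)^2 + (-5)^2 + (-3)^2 = 35
|b|^2 = 3^2 + (-4)^2 + 2^2 = 29
(a.b)^2 = 11^2 = 121
|a|^2 * |b|^2 = 35 * 29 = 1015
Result = 121 - 1015 = -894


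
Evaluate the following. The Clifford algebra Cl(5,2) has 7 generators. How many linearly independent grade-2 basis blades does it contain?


Number of grade-k basis blades in Cl(p,q) with n = p + q is C(n, k).
n = 5 + 2 = 7
C(7, 2) = 7! / (2! * 5!)
= 5040 / (2 * 120)
= 21


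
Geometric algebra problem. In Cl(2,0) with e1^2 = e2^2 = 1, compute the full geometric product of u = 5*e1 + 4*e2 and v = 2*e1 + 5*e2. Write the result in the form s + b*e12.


Expand: (5*e1 + 4*e2)(2*e1 + 5*e2)
= 5*2*e1e1 + 5*5*e1e2 + 4*2*e2e1 + 4*5*e2e2
Using e1^2 = e2^2 = 1, e2e1 = -e1e2:
Scalar part s = 5*2 + 4*5 = 10 + 20 = 30
Bivector part b = 5*5 - 4*2 = 25 - 8 = 17
uv = 30 + 17*e12


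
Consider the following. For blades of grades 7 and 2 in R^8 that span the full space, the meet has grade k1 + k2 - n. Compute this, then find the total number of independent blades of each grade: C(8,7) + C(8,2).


Meet grade = grade(A) + grade(B) - n
= 7 + 2 - 8 = 1
C(8,7) = 8
C(8,2) = 28
dim_A + dim_B = 8 + 28 = 36


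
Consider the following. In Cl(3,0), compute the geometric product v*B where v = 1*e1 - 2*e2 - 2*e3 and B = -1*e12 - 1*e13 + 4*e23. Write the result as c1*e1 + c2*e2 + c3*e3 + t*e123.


vB has grade-1 (vector) and grade-3 (trivector) parts: vB = (v _| B) + (v ^ B).
Vector part <vB>_1:
  e1: -v2*b12 - v3*b13 = -(-2)*(-1) - (-2)*(-1) = -4
  e2: v1*b12 - v3*b23 = (1)*(-1) - (-2)*(4) = 7
  e3: v1*b13 + v2*b23 = (1)*(-1) + (-2)*(4) = -9
Trivector part <vB>_3:
  e123: v1*b23 - v2*b13 + v3*b12 = (1)*(4) - (-2)*(-1) + (-2)*(-1) = 4
vB = -4*e1 + 7*e2 - 9*e3 + 4*e123


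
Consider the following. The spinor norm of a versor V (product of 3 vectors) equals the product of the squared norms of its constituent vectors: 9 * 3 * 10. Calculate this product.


Spinor norm N(V) = |v1|^2 * |v2|^2 * ... * |v3|^2
= 9 * 3 * 10
Running product: 9, 27, 270
N(V) = 270


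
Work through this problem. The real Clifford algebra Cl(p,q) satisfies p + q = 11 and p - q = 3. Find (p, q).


We need p + q = 11 and p - q = 3.
Adding: 2p = 11 + 3 = 14, so p = 7.
Then q = 11 - 7 = 4.
(p, q) = (7, 4)


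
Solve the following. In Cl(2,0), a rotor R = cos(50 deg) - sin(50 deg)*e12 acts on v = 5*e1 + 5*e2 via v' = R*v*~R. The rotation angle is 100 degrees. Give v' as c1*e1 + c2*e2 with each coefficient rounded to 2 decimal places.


Rotor R = cos(50deg) - sin(50deg)*e12
Rotation angle theta = 2 * 50 = 100 degrees
v' = R*v*~R rotates v by theta.
cos(100deg) = -0.1736, sin(100deg) = 0.9848
v'_1 = 5*cos(100deg) - 5*sin(100deg)
= 5*(-0.1736) - 5*0.9848
= -5.79
v'_2 = 5*sin(100deg) + 5*cos(100deg)
= 5*0.9848 + 5*(-0.1736)
= 4.06
v' = -5.79*e1 + 4.06*e2


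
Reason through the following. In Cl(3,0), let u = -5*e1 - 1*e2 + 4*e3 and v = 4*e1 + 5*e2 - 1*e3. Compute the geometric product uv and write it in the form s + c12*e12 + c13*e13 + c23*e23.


In Cl(3,0): e_i^2 = 1, e_ie_j = -e_je_i for i != j.
Scalar part = u . v = (-5)*4 + (-1)*5 + 4*(-1)
= -20 + (-5) + (-4) = -29
e12 coeff = (-5)*5 - (-1)*4 = -25 - (-4) = -21
e13 coeff = (-5)*(-1) - 4*4 = 5 - 16 = -11
e23 coeff = (-1)*(-1) - 4*5 = 1 - 20 = -19
uv = -29 - 21*e12 - 11*e13 - 19*e23


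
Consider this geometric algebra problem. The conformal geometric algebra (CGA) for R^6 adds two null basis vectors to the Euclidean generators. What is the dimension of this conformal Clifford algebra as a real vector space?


The conformal model of R^6 uses Cl(7,1): the 6 Euclidean generators plus two extra orthogonal generators e+ (e+^2 = +1) and e- (e-^2 = -1), from which the null vectors e0, einf are built.
Number of generators m = 6 + 2 = 8.
dim Cl(p,q) = 2^m = 2^8 = 256


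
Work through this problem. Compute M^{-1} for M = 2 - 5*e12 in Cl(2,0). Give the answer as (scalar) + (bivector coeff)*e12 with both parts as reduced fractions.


M = 2 - 5*e12, where e12^2 = -1.
Since M commutes with its reverse ~M = a - b*e12, M * ~M = a^2 - b^2*e12^2 = a^2 + b^2.
So M^{-1} = ~M / (a^2 + b^2) = (a - b*e12)/(a^2 + b^2).
a^2 + b^2 = 4 + 25 = 29
Scalar part = 2/29 = 2/29
Bivector coeff = 5/29 = 5/29
M^{-1} = 2/29 + 5/29*e12


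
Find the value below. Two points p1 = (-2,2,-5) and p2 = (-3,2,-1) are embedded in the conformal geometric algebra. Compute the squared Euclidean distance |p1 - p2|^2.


p1 - p2 = (1, 0, -4)
|p1 - p2|^2 = 1^2 + 0^2 + (-4)^2
= 1 + 0 + 16
= 17


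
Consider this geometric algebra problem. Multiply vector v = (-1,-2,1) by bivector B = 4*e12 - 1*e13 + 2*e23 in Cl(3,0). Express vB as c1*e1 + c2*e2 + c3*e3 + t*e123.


vB has grade-1 (vector) and grade-3 (trivector) parts: vB = (v _| B) + (v ^ B).
Vector part <vB>_1:
  e1: -v2*b12 - v3*b13 = -(-2)*(4) - (1)*(-1) = 9
  e2: v1*b12 - v3*b23 = (-1)*(4) - (1)*(2) = -6
  e3: v1*b13 + v2*b23 = (-1)*(-1) + (-2)*(2) = -3
Trivector part <vB>_3:
  e123: v1*b23 - v2*b13 + v3*b12 = (-1)*(2) - (-2)*(-1) + (1)*(4) = 0
vB = 9*e1 - 6*e2 - 3*e3 + 0*e123


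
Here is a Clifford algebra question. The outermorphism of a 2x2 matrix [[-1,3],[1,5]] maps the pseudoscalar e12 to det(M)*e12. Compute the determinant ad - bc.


The outermorphism of a linear map f sends e1^e2 to f(e1)^f(e2).
f(e1) = -1*e1 + 1*e2
f(e2) = 3*e1 + 5*e2
f(e1) ^ f(e2) = (-1*e1 + 1*e2) ^ (3*e1 + 5*e2)
= (-1)*5*e12 + 1*3*e21
= (-5 - 3)*e12
= -8*e12
Coefficient = -8


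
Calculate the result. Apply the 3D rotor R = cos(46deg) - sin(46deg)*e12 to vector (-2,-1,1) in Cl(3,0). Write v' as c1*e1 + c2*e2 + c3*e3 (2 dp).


Rotor R = cos(46deg) - sin(46deg)*e12
Rotation angle theta = 2 * 46 = 92 degrees in the e12 plane (e1 -> e2).
The component perpendicular to the plane (e3) is invariant: v'_3 = v3 = 1.00
cos(92deg) = -0.0349, sin(92deg) = 0.9994
v'_1 = v1*cos(theta) - v2*sin(theta) = -2*(-0.0349) - (-1)*0.9994 = 1.07
v'_2 = v1*sin(theta) + v2*cos(theta) = -2*0.9994 + (-1)*(-0.0349) = -1.96
v' = 1.07*e1 - 1.96*e2 + 1.00*e3


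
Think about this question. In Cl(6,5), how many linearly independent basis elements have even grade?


Even subalgebra dimension = 2^(n-1)
n = 6 + 5 = 11
2^(11 - 1) = 2^10 = 1024
Verification: sum of C(11,k) for even k = 1 + 55 + 330 + 462 + 165 + 11 = 1024
Result = 1024


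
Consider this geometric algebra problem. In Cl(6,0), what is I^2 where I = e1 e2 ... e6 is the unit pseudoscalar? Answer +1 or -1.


The pseudoscalar I = e1...e_n (product of all n generators) of Cl(p,q) satisfies I^2 = (-1)^(q + n(n-1)/2).
p = 6, q = 0, n = p + q = 6
n(n-1)/2 = 6 * 5 / 2 = 15
Exponent = q + n(n-1)/2 = 0 + 15 = 15
I^2 = (-1)^15 = -1


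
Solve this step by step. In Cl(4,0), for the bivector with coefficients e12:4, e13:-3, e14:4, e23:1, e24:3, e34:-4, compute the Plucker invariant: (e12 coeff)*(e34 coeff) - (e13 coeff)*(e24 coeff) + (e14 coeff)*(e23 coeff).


Plucker relation: af - be + cd
a*f = 4*(-4) = -16
b*e = (-3)*3 = -9
c*d = 4*1 = 4
af - be + cd = -16 - (-9) + 4
= -3


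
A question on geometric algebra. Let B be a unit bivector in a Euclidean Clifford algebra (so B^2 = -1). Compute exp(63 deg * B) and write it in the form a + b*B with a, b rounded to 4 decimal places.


For a unit bivector B with B^2 = -1, the exponential series gives
e^(theta*B) = cos(theta) + sin(theta)*B (the GA analogue of Euler's formula).
theta = 63 degrees = 1.099557 rad
cos(63 deg) = 0.4540
sin(63 deg) = 0.8910
exp(theta*B) = 0.4540 + 0.8910*B


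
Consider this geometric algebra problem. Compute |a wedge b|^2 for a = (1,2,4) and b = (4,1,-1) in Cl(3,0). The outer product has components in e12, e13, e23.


a wedge b = (a1*b2 - a2*b1)*e12 + (a1*b3 - a3*b1)*e13 + (a2*b3 - a3*b2)*e23
e12 coeff: 1*1 - 2*4 = 1 - 8 = -7
e13 coeff: 1*(-1) - 4*4 = -1 - 16 = -17
e23 coeff: 2*(-1) - 4*1 = -2 - 4 = -6
|a wedge b|^2 = (-7)^2 + (-17)^2 + (-6)^2
= 49 + 289 + 36
= 374


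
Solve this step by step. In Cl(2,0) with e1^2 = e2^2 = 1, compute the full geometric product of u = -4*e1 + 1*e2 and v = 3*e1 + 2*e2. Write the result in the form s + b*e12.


Expand: (-4*e1 + 1*e2)(3*e1 + 2*e2)
= (-4)*3*e1e1 + (-4)*2*e1e2 + 1*3*e2e1 + 1*2*e2e2
Using e1^2 = e2^2 = 1, e2e1 = -e1e2:
Scalar part s = (-4)*3 + 1*2 = -12 + 2 = -10
Bivector part b = (-4)*2 - 1*3 = -8 - 3 = -11
uv = -10 - 11*e12


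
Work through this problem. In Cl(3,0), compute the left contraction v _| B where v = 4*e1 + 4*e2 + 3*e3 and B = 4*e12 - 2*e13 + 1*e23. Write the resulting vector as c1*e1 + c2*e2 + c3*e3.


Left contraction v _| B = <vB>_1 (grade-1 part of the geometric product vB).
Using e1_|e12 = e2, e2_|e12 = -e1, e1_|e13 = e3, e3_|e13 = -e1, e2_|e23 = e3, e3_|e23 = -e2:
e1 coeff: -v2*b12 - v3*b13 = -(4)*(4) - (3)*(-2) = -10
e2 coeff: v1*b12 - v3*b23 = (4)*(4) - (3)*(1) = 13
e3 coeff: v1*b13 + v2*b23 = (4)*(-2) + (4)*(1) = -4
v _| B = -10*e1 + 13*e2 - 4*e3


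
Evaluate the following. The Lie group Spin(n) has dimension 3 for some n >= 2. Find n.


dim Spin(n) = dim so(n) = n(n-1)/2.
Solve n(n-1)/2 = 3, i.e. n^2 - n - 6 = 0.
Discriminant = 1 + 8*3 = 25
n = (1 + sqrt(25))/2 = (1 + 5)/2 = 3


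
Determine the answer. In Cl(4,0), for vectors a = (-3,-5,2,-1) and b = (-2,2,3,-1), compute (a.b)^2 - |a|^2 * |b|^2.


a . b = (-3)*(-2) + (-5)*2 + 2*3 + (-1)*(-1)
= 6 + (-10) + 6 + 1 = 3
|a|^2 = (-3)^2 + (-5)^2 + 2^2 + (-1)^2 = 39
|b|^2 = (-2)^2 + 2^2 + 3^2 + (-1)^2 = 18
(a.b)^2 = 3^2 = 9
|a|^2 * |b|^2 = 39 * 18 = 702
Result = 9 - 702 = -693


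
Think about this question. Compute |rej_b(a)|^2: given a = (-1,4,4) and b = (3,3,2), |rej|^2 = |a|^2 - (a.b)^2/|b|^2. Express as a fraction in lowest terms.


|a|^2 = (-1)^2 + 4^2 + 4^2 = 33
|b|^2 = 3^2 + 3^2 + 2^2 = 22
a . b = (-1)*3 + 4*3 + 4*2 = 17
(a.b)^2 = 17^2 = 289
|rej|^2 = 33 - 289/22
= (726 - 289)/22
= 437/22
In lowest terms: 437/22


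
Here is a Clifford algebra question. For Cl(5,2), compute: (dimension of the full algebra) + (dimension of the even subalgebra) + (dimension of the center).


n = 5 + 2 = 7
Total dim = 2^7 = 128
Even subalgebra dim = 2^6 = 64
n is odd, so center dim = 2
Sum = 128 + 64 + 2 = 194


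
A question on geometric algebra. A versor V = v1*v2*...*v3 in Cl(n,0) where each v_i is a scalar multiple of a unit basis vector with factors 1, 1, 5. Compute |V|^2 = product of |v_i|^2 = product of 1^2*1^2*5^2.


Each vector v_i has |v_i|^2 = s_i^2
Squared scales: 1^2 = 1, 1^2 = 1, 5^2 = 25
|V|^2 = 1 * 1 * 25
= 25


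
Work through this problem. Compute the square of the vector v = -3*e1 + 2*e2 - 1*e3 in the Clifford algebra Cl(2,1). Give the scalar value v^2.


v^2 = sum of c_i^2 * e_i^2
Positive signature terms (e_i^2 = +1): (-3)^2 + 2^2 = 13
Negative signature terms (e_j^2 = -1): (-1)^2 = 1
v^2 = 13 - 1 = 12


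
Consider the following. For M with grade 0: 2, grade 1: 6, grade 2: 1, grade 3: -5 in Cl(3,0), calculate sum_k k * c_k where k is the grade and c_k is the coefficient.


Grade-weighted sum = sum of grade_k * coefficient_k
0*2 = 0
1*6 = 6
2*1 = 2
3*(-5) = -15
Total = 0 + 6 + 2 + (-15) = -7


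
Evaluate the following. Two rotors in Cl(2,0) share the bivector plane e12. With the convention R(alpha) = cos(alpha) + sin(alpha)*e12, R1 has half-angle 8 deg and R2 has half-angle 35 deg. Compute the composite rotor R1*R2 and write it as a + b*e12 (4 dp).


Same-plane rotors commute and their half-angles add:
R1*R2 = cos(a1 + a2) + sin(a1 + a2)*e12.
a1 + a2 = 8 + 35 = 43 deg
cos(43 deg) = 0.7314
sin(43 deg) = 0.6820
R1*R2 = 0.7314 + 0.6820*e12


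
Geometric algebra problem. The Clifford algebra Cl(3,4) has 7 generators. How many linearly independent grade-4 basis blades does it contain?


Number of grade-k basis blades in Cl(p,q) with n = p + q is C(n, k).
n = 3 + 4 = 7
C(7, 4) = 7! / (4! * 3!)
= 5040 / (24 * 6)
= 35


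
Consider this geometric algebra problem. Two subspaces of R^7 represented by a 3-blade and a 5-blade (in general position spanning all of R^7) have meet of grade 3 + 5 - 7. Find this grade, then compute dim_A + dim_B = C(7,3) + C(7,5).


Meet grade = grade(A) + grade(B) - n
= 3 + 5 - 7 = 1
C(7,3) = 35
C(7,5) = 21
dim_A + dim_B = 35 + 21 = 56


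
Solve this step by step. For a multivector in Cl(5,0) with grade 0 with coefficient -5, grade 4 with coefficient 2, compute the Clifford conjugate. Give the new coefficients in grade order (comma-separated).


Clifford conjugate sign for grade k: (-1)^(k(k+1)/2)
Grade 0: (-1)^(0*1/2) = (-1)^0 = 1, coeff -5 -> -5
Grade 4: (-1)^(4*5/2) = (-1)^10 = 1, coeff 2 -> 2
Conjugated coefficients: -5, 2


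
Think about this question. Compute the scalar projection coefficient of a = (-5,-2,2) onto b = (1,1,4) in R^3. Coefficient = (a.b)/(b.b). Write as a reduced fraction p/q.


Projection coefficient = (a . b) / (b . b)
a . b = (-5)*1 + (-2)*1 + 2*4
= -5 + (-2) + 8 = 1
b . b = 1^2 + 1^2 + 4^2
= 1 + 1 + 16 = 18
Coefficient = 1/18
In lowest terms: 1/18


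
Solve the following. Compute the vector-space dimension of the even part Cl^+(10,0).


Even subalgebra dimension = 2^(n-1)
n = 10 + 0 = 10
2^(10 - 1) = 2^9 = 512
Verification: sum of C(10,k) for even k = 1 + 45 + 210 + 210 + 45 + 1 = 512
Result = 512


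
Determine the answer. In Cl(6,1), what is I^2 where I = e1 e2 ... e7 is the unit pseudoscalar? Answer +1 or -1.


The pseudoscalar I = e1...e_n (product of all n generators) of Cl(p,q) satisfies I^2 = (-1)^(q + n(n-1)/2).
p = 6, q = 1, n = p + q = 7
n(n-1)/2 = 7 * 6 / 2 = 21
Exponent = q + n(n-1)/2 = 1 + 21 = 22
I^2 = (-1)^22 = +1


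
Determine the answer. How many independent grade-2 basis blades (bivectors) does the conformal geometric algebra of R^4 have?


The conformal model of R^4 uses Cl(5,1) with m = 4 + 2 = 6 generators.
Number of grade-2 blades = C(m, 2) = C(6, 2)
= 6*5/2 = 15


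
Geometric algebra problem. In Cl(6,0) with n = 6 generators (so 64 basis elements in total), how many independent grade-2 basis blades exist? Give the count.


Number of grade-k basis blades in Cl(p,q) with n = p + q is C(n, k).
n = 6 + 0 = 6
C(6, 2) = 6! / (2! * 4!)
= 720 / (2 * 24)
= 15


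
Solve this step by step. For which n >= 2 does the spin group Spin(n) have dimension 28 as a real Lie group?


dim Spin(n) = dim so(n) = n(n-1)/2.
Solve n(n-1)/2 = 28, i.e. n^2 - n - 56 = 0.
Discriminant = 1 + 8*28 = 225
n = (1 + sqrt(225))/2 = (1 + 15)/2 = 8


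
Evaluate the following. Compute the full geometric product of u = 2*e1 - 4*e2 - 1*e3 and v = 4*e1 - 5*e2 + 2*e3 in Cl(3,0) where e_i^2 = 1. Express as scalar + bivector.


In Cl(3,0): e_i^2 = 1, e_ie_j = -e_je_i for i != j.
Scalar part = u . v = 2*4 + (-4)*(-5) + (-1)*2
= 8 + 20 + (-2) = 26
e12 coeff = 2*(-5) - (-4)*4 = -10 - (-16) = 6
e13 coeff = 2*2 - (-1)*4 = 4 - (-4) = 8
e23 coeff = (-4)*2 - (-1)*(-5) = -8 - 5 = -13
uv = 26 + 6*e12 + 8*e13 - 13*e23


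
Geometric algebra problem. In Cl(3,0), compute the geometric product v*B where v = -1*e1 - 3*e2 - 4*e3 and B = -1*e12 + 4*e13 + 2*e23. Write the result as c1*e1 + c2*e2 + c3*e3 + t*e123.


vB has grade-1 (vector) and grade-3 (trivector) parts: vB = (v _| B) + (v ^ B).
Vector part <vB>_1:
  e1: -v2*b12 - v3*b13 = -(-3)*(-1) - (-4)*(4) = 13
  e2: v1*b12 - v3*b23 = (-1)*(-1) - (-4)*(2) = 9
  e3: v1*b13 + v2*b23 = (-1)*(4) + (-3)*(2) = -10
Trivector part <vB>_3:
  e123: v1*b23 - v2*b13 + v3*b12 = (-1)*(2) - (-3)*(4) + (-4)*(-1) = 14
vB = 13*e1 + 9*e2 - 10*e3 + 14*e123


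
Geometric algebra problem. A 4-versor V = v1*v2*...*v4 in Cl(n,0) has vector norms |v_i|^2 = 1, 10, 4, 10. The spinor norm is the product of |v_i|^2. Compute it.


Spinor norm N(V) = |v1|^2 * |v2|^2 * ... * |v4|^2
= 1 * 10 * 4 * 10
Running product: 1, 10, 40, 400
N(V) = 400


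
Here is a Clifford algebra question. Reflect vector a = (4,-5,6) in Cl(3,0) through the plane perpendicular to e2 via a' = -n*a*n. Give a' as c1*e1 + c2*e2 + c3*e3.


Reflection formula: a' = -n*a*n, with n = e2 (unit vector, n^2 = 1).
For reflection through hyperplane perp to e2:
The component along e2 flips sign, others stay.
a = (4, -5, 6)
a' = (4, 5, 6)
a' = 4*e1 + 5*e2 + 6*e3


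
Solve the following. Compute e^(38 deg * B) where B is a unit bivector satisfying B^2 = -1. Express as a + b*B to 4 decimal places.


For a unit bivector B with B^2 = -1, the exponential series gives
e^(theta*B) = cos(theta) + sin(theta)*B (the GA analogue of Euler's formula).
theta = 38 degrees = 0.663225 rad
cos(38 deg) = 0.7880
sin(38 deg) = 0.6157
exp(theta*B) = 0.7880 + 0.6157*B


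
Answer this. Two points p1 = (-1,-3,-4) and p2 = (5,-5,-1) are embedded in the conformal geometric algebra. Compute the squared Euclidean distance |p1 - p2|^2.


p1 - p2 = (-6, 2, -3)
|p1 - p2|^2 = (-6)^2 + 2^2 + (-3)^2
= 36 + 4 + 9
= 49


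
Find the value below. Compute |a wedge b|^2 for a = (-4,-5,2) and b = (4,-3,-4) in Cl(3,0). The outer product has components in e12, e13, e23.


a wedge b = (a1*b2 - a2*b1)*e12 + (a1*b3 - a3*b1)*e13 + (a2*b3 - a3*b2)*e23
e12 coeff: (-4)*(-3) - (-5)*4 = 12 - (-20) = 32
e13 coeff: (-4)*(-4) - 2*4 = 16 - 8 = 8
e23 coeff: (-5)*(-4) - 2*(-3) = 20 - (-6) = 26
|a wedge b|^2 = 32^2 + 8^2 + 26^2
= 1024 + 64 + 676
= 1764


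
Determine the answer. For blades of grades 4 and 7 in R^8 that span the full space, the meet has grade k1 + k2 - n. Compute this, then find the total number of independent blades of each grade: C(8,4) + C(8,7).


Meet grade = grade(A) + grade(B) - n
= 4 + 7 - 8 = 3
C(8,4) = 70
C(8,7) = 8
dim_A + dim_B = 70 + 8 = 78


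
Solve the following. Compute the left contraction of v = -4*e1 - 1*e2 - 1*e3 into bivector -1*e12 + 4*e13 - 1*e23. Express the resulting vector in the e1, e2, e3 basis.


Left contraction v _| B = <vB>_1 (grade-1 part of the geometric product vB).
Using e1_|e12 = e2, e2_|e12 = -e1, e1_|e13 = e3, e3_|e13 = -e1, e2_|e23 = e3, e3_|e23 = -e2:
e1 coeff: -v2*b12 - v3*b13 = -(-1)*(-1) - (-1)*(4) = 3
e2 coeff: v1*b12 - v3*b23 = (-4)*(-1) - (-1)*(-1) = 3
e3 coeff: v1*b13 + v2*b23 = (-4)*(4) + (-1)*(-1) = -15
v _| B = 3*e1 + 3*e2 - 15*e3


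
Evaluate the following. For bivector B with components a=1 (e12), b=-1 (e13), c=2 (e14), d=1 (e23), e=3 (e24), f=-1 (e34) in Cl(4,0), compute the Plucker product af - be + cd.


Plucker relation: af - be + cd
a*f = 1*(-1) = -1
b*e = (-1)*3 = -3
c*d = 2*1 = 2
af - be + cd = -1 - (-3) + 2
= 4


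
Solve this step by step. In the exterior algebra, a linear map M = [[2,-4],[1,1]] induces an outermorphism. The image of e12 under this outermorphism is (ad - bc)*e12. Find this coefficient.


The outermorphism of a linear map f sends e1^e2 to f(e1)^f(e2).
f(e1) = 2*e1 + 1*e2
f(e2) = -4*e1 + 1*e2
f(e1) ^ f(e2) = (2*e1 + 1*e2) ^ (-4*e1 + 1*e2)
= 2*1*e12 + 1*(-4)*e21
= (2 - (-4))*e12
= 6*e12
Coefficient = 6


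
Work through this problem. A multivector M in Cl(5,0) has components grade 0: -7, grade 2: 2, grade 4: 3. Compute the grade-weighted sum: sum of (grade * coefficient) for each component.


Grade-weighted sum = sum of grade_k * coefficient_k
0*(-7) = 0
2*2 = 4
4*3 = 12
Total = 0 + 4 + 12 = 16


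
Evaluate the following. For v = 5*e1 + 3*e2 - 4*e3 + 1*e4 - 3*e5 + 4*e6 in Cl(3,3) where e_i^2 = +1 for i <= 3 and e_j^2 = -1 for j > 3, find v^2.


v^2 = sum of c_i^2 * e_i^2
Positive signature terms (e_i^2 = +1): 5^2 + 3^2 + (-4)^2 = 50
Negative signature terms (e_j^2 = -1): 1^2 + (-3)^2 + 4^2 = 26
v^2 = 50 - 26 = 24


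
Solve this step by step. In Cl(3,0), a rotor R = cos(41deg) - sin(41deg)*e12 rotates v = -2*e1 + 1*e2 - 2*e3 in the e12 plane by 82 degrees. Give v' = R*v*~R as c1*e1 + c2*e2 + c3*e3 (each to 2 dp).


Rotor R = cos(41deg) - sin(41deg)*e12
Rotation angle theta = 2 * 41 = 82 degrees in the e12 plane (e1 -> e2).
The component perpendicular to the plane (e3) is invariant: v'_3 = v3 = -2.00
cos(82deg) = 0.1392, sin(82deg) = 0.9903
v'_1 = v1*cos(theta) - v2*sin(theta) = -2*0.1392 - 1*0.9903 = -1.27
v'_2 = v1*sin(theta) + v2*cos(theta) = -2*0.9903 + 1*0.1392 = -1.84
v' = -1.27*e1 - 1.84*e2 - 2.00*e3


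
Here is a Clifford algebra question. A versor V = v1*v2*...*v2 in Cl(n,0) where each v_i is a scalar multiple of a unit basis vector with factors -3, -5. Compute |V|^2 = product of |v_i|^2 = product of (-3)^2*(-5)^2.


Each vector v_i has |v_i|^2 = s_i^2
Squared scales: (-3)^2 = 9, (-5)^2 = 25
|V|^2 = 9 * 25
= 225


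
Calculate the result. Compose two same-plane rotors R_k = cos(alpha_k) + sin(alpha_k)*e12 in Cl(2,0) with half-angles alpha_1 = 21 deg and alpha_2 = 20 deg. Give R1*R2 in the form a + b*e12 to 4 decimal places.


Same-plane rotors commute and their half-angles add:
R1*R2 = cos(a1 + a2) + sin(a1 + a2)*e12.
a1 + a2 = 21 + 20 = 41 deg
cos(41 deg) = 0.7547
sin(41 deg) = 0.6561
R1*R2 = 0.7547 + 0.6561*e12


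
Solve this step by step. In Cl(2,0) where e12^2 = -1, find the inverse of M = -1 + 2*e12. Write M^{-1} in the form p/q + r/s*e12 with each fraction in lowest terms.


M = -1 + 2*e12, where e12^2 = -1.
Since M commutes with its reverse ~M = a - b*e12, M * ~M = a^2 - b^2*e12^2 = a^2 + b^2.
So M^{-1} = ~M / (a^2 + b^2) = (a - b*e12)/(a^2 + b^2).
a^2 + b^2 = 1 + 4 = 5
Scalar part = -1/5 = -1/5
Bivector coeff = -2/5 = -2/5
M^{-1} = -1/5 - 2/5*e12


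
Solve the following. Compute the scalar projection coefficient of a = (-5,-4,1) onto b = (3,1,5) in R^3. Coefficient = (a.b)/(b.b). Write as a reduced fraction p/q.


Projection coefficient = (a . b) / (b . b)
a . b = (-5)*3 + (-4)*1 + 1*5
= -15 + (-4) + 5 = -14
b . b = 3^2 + 1^2 + 5^2
= 9 + 1 + 25 = 35
Coefficient = -14/35
In lowest terms: -2/5


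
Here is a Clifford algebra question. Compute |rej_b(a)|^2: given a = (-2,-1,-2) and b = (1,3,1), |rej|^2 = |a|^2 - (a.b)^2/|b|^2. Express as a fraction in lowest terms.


|a|^2 = (-2)^2 + (-1)^2 + (-2)^2 = 9
|b|^2 = 1^2 + 3^2 + 1^2 = 11
a . b = (-2)*1 + (-1)*3 + (-2)*1 = -7
(a.b)^2 = (-7)^2 = 49
|rej|^2 = 9 - 49/11
= (99 - 49)/11
= 50/11
In lowest terms: 50/11


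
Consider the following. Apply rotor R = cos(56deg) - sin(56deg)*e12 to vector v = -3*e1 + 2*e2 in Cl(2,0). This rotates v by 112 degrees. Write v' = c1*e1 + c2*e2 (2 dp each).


Rotor R = cos(56deg) - sin(56deg)*e12
Rotation angle theta = 2 * 56 = 112 degrees
v' = R*v*~R rotates v by theta.
cos(112deg) = -0.3746, sin(112deg) = 0.9272
v'_1 = -3*cos(112deg) - 2*sin(112deg)
= -3*(-0.3746) - 2*0.9272
= -0.73
v'_2 = -3*sin(112deg) + 2*cos(112deg)
= -3*0.9272 + 2*(-0.3746)
= -3.53
v' = -0.73*e1 - 3.53*e2


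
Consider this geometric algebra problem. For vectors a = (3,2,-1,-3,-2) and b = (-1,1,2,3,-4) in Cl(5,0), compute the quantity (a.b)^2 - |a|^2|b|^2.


a . b = 3*(-1) + 2*1 + (-1)*2 + (-3)*3 + (-2)*(-4)
= -3 + 2 + (-2) + (-9) + 8 = -4
|a|^2 = 3^2 + 2^2 + (-1)^2 + (-3)^2 + (-2)^2 = 27
|b|^2 = (-1)^2 + 1^2 + 2^2 + 3^2 + (-4)^2 = 31
(a.b)^2 = (-4)^2 = 16
|a|^2 * |b|^2 = 27 * 31 = 837
Result = 16 - 837 = -821


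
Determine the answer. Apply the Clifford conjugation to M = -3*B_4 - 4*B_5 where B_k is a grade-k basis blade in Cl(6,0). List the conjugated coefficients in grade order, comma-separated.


Clifford conjugate sign for grade k: (-1)^(k(k+1)/2)
Grade 4: (-1)^(4*5/2) = (-1)^10 = 1, coeff -3 -> -3
Grade 5: (-1)^(5*6/2) = (-1)^15 = -1, coeff -4 -> 4
Conjugated coefficients: -3, 4
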